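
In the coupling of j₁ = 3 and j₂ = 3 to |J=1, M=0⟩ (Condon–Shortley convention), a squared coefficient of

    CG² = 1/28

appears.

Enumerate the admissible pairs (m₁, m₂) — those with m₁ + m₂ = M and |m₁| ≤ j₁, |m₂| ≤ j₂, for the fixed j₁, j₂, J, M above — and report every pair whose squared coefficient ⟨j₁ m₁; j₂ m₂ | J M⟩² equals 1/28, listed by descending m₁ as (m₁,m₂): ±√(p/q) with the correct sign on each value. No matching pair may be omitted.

(1,-1): +√(1/28); (-1,1): −√(1/28)

Admissible pairs with m₁+m₂ = M = 0: (-3,3), (-2,2), (-1,1), (0,0), (1,-1), (2,-2), (3,-3)
  (m₁,m₂)=(3,-3): CG² = 9/28, CG = +√(9/28)
  (m₁,m₂)=(2,-2): CG² = 1/7, CG = −√(1/7)
  (m₁,m₂)=(1,-1): CG² = 1/28, CG = +√(1/28)   ← matches the target
  (m₁,m₂)=(0,0): CG² = 0/1, CG = 0
  (m₁,m₂)=(-1,1): CG² = 1/28, CG = −√(1/28)   ← matches the target
  (m₁,m₂)=(-2,2): CG² = 1/7, CG = +√(1/7)
  (m₁,m₂)=(-3,3): CG² = 9/28, CG = −√(9/28)
Pairs with CG² = 1/28: (1,-1): +√(1/28); (-1,1): −√(1/28)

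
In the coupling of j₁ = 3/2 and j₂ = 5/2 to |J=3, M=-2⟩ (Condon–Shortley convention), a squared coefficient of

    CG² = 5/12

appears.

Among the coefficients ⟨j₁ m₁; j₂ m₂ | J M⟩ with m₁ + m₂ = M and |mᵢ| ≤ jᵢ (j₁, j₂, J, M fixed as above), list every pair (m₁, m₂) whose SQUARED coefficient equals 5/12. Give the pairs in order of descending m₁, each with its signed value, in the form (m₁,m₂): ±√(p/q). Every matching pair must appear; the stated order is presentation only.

Admissible pairs with m₁+m₂ = M = -2: (-3/2,-1/2), (-1/2,-3/2), (1/2,-5/2)
  (m₁,m₂)=(1/2,-5/2): CG² = 5/12, CG = +√(5/12)   ← matches the target
  (m₁,m₂)=(-1/2,-3/2): CG² = 1/12, CG = +√(1/12)
  (m₁,m₂)=(-3/2,-1/2): CG² = 1/2, CG = −√(1/2)
Pairs with CG² = 5/12: (1/2,-5/2): +√(5/12)

(1/2,-5/2): +√(5/12)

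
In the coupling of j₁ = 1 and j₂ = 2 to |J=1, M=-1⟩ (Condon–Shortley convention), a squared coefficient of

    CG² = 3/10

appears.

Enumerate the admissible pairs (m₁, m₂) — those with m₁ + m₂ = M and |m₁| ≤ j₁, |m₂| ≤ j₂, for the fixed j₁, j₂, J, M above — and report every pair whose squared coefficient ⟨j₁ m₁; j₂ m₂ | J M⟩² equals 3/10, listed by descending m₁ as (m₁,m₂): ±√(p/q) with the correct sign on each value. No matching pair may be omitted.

(0,-1): −√(3/10)

Admissible pairs with m₁+m₂ = M = -1: (-1,0), (0,-1), (1,-2)
  (m₁,m₂)=(1,-2): CG² = 3/5, CG = +√(3/5)
  (m₁,m₂)=(0,-1): CG² = 3/10, CG = −√(3/10)   ← matches the target
  (m₁,m₂)=(-1,0): CG² = 1/10, CG = +√(1/10)
Pairs with CG² = 3/10: (0,-1): −√(3/10)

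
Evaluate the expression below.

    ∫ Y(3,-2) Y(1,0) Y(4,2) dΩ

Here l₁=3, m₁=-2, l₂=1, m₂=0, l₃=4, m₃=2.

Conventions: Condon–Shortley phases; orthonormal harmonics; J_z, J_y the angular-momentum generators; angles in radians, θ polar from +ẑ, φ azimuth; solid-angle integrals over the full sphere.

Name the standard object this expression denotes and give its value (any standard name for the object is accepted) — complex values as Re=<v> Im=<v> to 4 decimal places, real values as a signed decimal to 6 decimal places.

This is a Gaunt coefficient — the integral of a triple product of spherical harmonics over the sphere.
Checks pass: Σm=0; 8 even; l₃=4∈[2,4].
(2·3+1)(2·1+1)(2·4+1) = 189
Δ: 0! 6! 2! / 9! → 1/252
sum: t=0:+1/36 = 1/36
3j²(3 1 4; 0 0 0) = Δ·Π!·Σ² = 4/63  (sign +1)
sum: t=0:+1/120 = 1/120
3j²(3 1 4; -2 0 2) = Δ·Π!·Σ² = 1/21  (sign +1)
combine: 4πI² = 189·4/63·1/21 = 4/7
take √, sign +1: I = 0.21324362

Gaunt coefficient, +0.213244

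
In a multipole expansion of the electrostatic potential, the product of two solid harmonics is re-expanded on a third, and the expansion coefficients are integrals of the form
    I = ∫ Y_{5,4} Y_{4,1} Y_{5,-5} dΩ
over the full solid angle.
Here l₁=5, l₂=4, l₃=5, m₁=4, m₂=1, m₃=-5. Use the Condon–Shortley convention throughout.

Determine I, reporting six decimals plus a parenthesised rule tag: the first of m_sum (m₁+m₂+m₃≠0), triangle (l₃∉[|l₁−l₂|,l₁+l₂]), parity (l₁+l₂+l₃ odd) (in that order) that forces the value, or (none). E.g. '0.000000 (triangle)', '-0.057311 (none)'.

Rules hold: Σm=0, L=14 even, 1≤5≤9.
N = 11·9·11 = 1089
Δ = 4!·6!·4!/15! = 1/3153150
Racah Σ t=0..4: t=0:+1/69120 t=1:−1/1728 t=2:+1/576 t=3:−1/1728 t=4:+1/69120 = 7/11520
⇒ 3j(5 4 5; 0 0 0)² = 2/143, sgn -1
Racah Σ t=1..1: t=1:−1/103680 = -1/103680
⇒ 3j(5 4 5; 4 1 -5)² = 4/143, sgn -1
4πI² = N·(3j₀)²·(3jₘ)² = 72/169
I = +1·√(0.426036/4π) = 0.18412721
No selection rule forces the value: the integral is nonzero (none).

0.184127 (none)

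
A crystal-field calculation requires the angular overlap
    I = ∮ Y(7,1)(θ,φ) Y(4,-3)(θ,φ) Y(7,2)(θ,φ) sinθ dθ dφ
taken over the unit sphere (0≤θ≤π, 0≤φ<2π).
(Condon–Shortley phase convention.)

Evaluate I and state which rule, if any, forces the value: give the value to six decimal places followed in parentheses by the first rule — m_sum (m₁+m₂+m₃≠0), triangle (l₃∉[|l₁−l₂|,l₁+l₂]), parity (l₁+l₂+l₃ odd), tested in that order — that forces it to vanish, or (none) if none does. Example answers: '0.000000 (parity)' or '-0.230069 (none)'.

m-sum 0 ✓  L=18 even ✓  3≤7≤11 ✓
Π(2lᵢ+1) = 15×9×15 = 2025
triangle coeff Δ(7,4,7) = 1/58198140
Σ_t [0,4]: t=0:+1/17418240 t=1:−1/622080 t=2:+1/230400 t=3:−1/622080 t=4:+1/17418240 = 1/806400
(3j)²=2268/230945 [(7 4 7; 0 0 0)], sign=-1
Σ_t [0,1]: t=0:+1/2488320 t=1:−1/2073600 = -1/12441600
(3j)²=98/138567 [(7 4 7; 1 -3 2)], sign=+1
⇒ 4πI² = 30005640/2133423721
I = (-1)√(30005640/2133423721/(4π)) = -0.03345476
No selection rule forces the value: the integral is nonzero (none).

-0.033455 (none)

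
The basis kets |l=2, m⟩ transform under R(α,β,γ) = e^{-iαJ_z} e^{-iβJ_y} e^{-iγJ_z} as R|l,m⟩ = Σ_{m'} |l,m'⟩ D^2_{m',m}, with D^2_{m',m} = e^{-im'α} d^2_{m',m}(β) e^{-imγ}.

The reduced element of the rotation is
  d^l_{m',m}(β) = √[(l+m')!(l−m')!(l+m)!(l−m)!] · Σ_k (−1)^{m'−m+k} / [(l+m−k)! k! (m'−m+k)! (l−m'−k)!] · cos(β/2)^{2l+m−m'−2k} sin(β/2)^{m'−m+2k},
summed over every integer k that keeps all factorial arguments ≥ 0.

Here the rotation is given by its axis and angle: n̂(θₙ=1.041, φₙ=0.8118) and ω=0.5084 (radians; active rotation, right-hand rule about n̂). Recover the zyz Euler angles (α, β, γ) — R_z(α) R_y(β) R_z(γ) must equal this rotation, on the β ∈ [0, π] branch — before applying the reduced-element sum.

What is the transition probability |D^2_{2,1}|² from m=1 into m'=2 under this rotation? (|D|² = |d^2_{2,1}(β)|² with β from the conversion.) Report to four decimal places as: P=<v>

P=0.1630

Axis–angle → zyz. n̂ = (sinθₙcosφₙ, sinθₙsinφₙ, cosθₙ) = (+0.593849, +0.626065, +0.505358), ω = 0.5084.
R = I cosω + sinω [n̂]ₓ + (1−cosω) n̂n̂ᵀ gives
  R = [+0.918127, -0.198976, +0.342712; +0.293020, +0.923097, -0.249059; -0.266800, +0.329089, +0.905825]
β = atan2(√(R₁₃²+R₂₃²), R₃₃) = 0.437474; α = atan2(R₂₃, R₁₃) mod 2π = 5.654744; γ = atan2(R₃₂, −R₃₁) mod 2π = 0.889552
First d^2_{2,1}(β=0.4375), then the phase factors e^{-i(2)α} and e^{-i(1)γ}:
With c≡cos(β/2)=0.976172 and s≡sin(β/2)=0.216997, N=[24·1·6·1]^{1/2}=12.000000
k∈{0} keeps every argument non-negative
  k=0: (−1)^1·12.0000/(6)·0.9762^3·0.2170^1 = -0.403704
d^2_{2,1}(0.4375) = -0.403704
|D^2_{2,1}|² = |d^2_{2,1}(β)|² = (-0.403704)² = 0.162977 (the z-rotation phases have unit modulus)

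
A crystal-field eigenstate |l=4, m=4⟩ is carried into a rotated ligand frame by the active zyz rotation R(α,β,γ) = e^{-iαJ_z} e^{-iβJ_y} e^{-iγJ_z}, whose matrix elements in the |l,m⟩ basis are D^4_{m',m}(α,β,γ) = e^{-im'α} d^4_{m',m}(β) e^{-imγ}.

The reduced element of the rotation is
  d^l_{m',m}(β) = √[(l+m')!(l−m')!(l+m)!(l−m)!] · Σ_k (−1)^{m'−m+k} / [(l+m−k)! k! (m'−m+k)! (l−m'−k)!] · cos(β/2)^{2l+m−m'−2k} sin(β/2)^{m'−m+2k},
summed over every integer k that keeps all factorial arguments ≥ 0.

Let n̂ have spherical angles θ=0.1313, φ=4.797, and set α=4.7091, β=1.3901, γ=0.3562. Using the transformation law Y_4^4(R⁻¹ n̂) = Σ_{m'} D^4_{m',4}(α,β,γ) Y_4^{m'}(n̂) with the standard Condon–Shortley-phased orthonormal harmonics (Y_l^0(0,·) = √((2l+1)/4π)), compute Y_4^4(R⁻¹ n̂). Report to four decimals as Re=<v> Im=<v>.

Need the full column D^4_{m',4} for m'=−4..4 at α=4.7091, β=1.3901, γ=0.3562.
cos(β/2)=0.768022, sin(β/2)=0.640424
d^4_{-4,4}: single k=8 term ⇒ +0.028297;  D = +0.003748-0.028048i
d^4_{-3,4}: single k=7 term ⇒ +0.095982;  D = +0.095094+0.013026i
d^4_{-2,4}: single k=6 term ⇒ +0.215343;  D = -0.029926+0.213254i
d^4_{-1,4}: single k=5 term ⇒ +0.365218;  D = -0.361505-0.051943i
d^4_{0,4}: single k=4 term ⇒ +0.489681;  D = +0.071238-0.484471i
d^4_{1,4}: single k=3 term ⇒ +0.525247;  D = +0.519405+0.078121i
d^4_{2,4}: single k=2 term ⇒ +0.445405;  D = -0.067694+0.440231i
d^4_{3,4}: single k=1 term ⇒ +0.285514;  D = -0.282053-0.044321i
d^4_{4,4}: single k=0 term ⇒ +0.121056;  D = +0.019185-0.119527i
Y_4^{m'}(θ=0.1313,φ=4.797) and Σ D·Y over m':
  (+0.0037-0.0280i)·(+0.0001-0.0000i)  (+0.0951+0.0130i)·(-0.0007-0.0027i)  (-0.0299+0.2133i)·(-0.0332+0.0057i)  (-0.3615-0.0519i)·(+0.0201+0.2374i)  (+0.0712-0.4845i)·(+0.7748+0.0000i)  (+0.5194+0.0781i)·(-0.0201+0.2374i)  (-0.0677+0.4402i)·(-0.0332-0.0057i)  (-0.2821-0.0443i)·(+0.0007-0.0027i)  (+0.0192-0.1195i)·(+0.0001+0.0000i)
Y_4^4(R⁻¹ n̂) = +0.035438-0.361579i

Re=0.0354 Im=-0.3616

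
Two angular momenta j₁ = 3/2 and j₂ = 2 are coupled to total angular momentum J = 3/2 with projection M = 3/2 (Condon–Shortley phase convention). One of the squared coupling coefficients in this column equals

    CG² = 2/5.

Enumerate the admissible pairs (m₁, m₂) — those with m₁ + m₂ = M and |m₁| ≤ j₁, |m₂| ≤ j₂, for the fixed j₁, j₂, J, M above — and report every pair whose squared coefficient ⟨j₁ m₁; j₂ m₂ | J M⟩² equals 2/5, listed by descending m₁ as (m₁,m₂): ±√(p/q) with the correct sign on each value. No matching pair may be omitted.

(1/2,1): −√(2/5); (-1/2,2): +√(2/5)

Admissible pairs with m₁+m₂ = M = 3/2: (-1/2,2), (1/2,1), (3/2,0)
  (m₁,m₂)=(3/2,0): CG² = 1/5, CG = +√(1/5)
  (m₁,m₂)=(1/2,1): CG² = 2/5, CG = −√(2/5)   ← matches the target
  (m₁,m₂)=(-1/2,2): CG² = 2/5, CG = +√(2/5)   ← matches the target
Pairs with CG² = 2/5: (1/2,1): −√(2/5); (-1/2,2): +√(2/5)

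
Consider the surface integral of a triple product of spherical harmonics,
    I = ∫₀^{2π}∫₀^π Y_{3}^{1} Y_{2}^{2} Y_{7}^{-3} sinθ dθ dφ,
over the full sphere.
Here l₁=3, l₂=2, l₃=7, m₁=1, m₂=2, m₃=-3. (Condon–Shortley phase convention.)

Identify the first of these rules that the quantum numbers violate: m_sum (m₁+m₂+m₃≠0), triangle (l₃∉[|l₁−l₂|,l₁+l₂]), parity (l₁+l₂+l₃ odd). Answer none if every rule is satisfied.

Σmᵢ = 0  ✓
l₃∈[|l₁−l₂|,l₁+l₂]=[1,5] required, l₃=7 fails  ✗
Σlᵢ = 12 ⇒ even

triangle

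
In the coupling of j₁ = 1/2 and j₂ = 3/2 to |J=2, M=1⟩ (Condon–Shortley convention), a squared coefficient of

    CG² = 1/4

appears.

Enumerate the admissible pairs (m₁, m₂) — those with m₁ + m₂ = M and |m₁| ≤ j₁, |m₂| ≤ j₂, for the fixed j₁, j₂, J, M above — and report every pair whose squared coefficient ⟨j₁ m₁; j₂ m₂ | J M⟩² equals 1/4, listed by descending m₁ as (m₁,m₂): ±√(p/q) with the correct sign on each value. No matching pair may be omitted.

(-1/2,3/2): +√(1/4)

Admissible pairs with m₁+m₂ = M = 1: (-1/2,3/2), (1/2,1/2)
  (m₁,m₂)=(1/2,1/2): CG² = 3/4, CG = +√(3/4)
  (m₁,m₂)=(-1/2,3/2): CG² = 1/4, CG = +√(1/4)   ← matches the target
Pairs with CG² = 1/4: (-1/2,3/2): +√(1/4)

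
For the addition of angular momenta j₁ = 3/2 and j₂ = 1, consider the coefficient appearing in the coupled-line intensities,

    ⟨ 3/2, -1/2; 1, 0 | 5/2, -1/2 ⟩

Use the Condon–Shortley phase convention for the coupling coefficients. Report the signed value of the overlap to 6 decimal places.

√[6·0!3!2!/6! · 1!2!1!1!2!3!] = √(12/5)
  +(−1)^0/∏(0,0,2,1,1,1)! = 1/2  (running 1/2)
⟨..|..⟩ = √(12/5)·(1/2) = +0.774597

+0.774597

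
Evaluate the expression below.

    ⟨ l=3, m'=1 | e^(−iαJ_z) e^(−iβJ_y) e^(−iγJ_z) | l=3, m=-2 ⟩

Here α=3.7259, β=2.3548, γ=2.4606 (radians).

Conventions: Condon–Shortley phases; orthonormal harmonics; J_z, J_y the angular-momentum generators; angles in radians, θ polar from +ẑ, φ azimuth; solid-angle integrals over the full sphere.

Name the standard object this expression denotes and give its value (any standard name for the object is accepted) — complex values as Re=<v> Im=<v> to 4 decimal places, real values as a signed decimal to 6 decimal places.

This is a Wigner D-matrix element — the rotation-matrix element ⟨l m'| R(α,β,γ) |l m⟩ in the angular-momentum basis.
D^3_{1,-2}(3.7259,2.3548,2.4606) = e^{-i·1·3.7259}·d^3_{1,-2}(2.3548)·e^{-i·-2·2.4606}. Compute d first:
c=cos(2.354800/2)=0.383328, s=sin(2.354800/2)=0.923612; N=√[24·2·1·120]=75.894664
The bounds max(0,m−m')=0 and min(l+m,l−m')=1 give 2 terms
  k=0: (−1)^3·75.8947/(12)·0.3833^3·0.9236^3 = -0.280679
  k=1: (−1)^4·75.8947/(24)·0.3833^1·0.9236^5 = +0.814740
d^3_{1,-2}(2.3548) = -0.280679 +0.814740 = +0.534061
Attach z-rotation phases: D = e^{-i(1)(3.7259)}·(+0.534061)·e^{-i(-2)(2.4606)} = +0.195859+0.496851i

Wigner D-matrix element, Re=0.1959 Im=0.4969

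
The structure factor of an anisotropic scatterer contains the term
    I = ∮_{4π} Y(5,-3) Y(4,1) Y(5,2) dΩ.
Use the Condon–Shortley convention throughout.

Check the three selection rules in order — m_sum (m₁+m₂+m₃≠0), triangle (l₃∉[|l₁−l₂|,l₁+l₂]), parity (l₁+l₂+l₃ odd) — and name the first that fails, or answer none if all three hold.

azimuthal sum: -3 + 1 + 2 = 0  ✓
1 ≤ 5 ≤ 9 (triangle on l)  ✓
L = 5 + 4 + 5 = 14 (even)  ✓

none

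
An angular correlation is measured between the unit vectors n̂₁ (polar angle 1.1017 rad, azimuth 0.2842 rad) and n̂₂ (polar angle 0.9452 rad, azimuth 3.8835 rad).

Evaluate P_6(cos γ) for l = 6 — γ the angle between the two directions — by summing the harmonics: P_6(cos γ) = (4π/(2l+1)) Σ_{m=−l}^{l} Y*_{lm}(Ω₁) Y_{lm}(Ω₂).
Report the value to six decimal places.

0.273261

Term-by-term m-sum for l=6 (normalisation 4π/13 = 0.966644):
  m=-6: Y*=-0.03260 + 0.24111j  Y=-0.03536 + 0.13242j  product -0.03077 - 0.01284j
  m=-5: Y*=0.06375 + 0.42238j  Y=0.28914 - 0.18449j  product 0.09636 + 0.11037j
  m=-4: Y*=0.11854 + 0.25576j  Y=-0.42057 - 0.07391j  product -0.03095 - 0.11633j
  m=-3: Y*=-0.10339 - 0.11832j  Y=0.09553 + 0.12439j  product 0.00484 - 0.02416j
  m=-2: Y*=-0.28398 - 0.18138j  Y=-0.02402 + 0.27546j  product 0.05679 - 0.07387j
  m=-1: Y*=0.03940 + 0.01151j  Y=0.20282 - 0.18590j  product 0.01013 - 0.00499j
  m=+0: Y*=0.33527 + 0.00000j  Y=0.20851 + 0.00000j  product 0.06991 + 0.00000j
  m=+1: Y*=-0.03940 + 0.01151j  Y=-0.20282 - 0.18590j  product 0.01013 + 0.00499j
  m=+2: Y*=-0.28398 + 0.18138j  Y=-0.02402 - 0.27546j  product 0.05679 + 0.07387j
  m=+3: Y*=0.10339 - 0.11832j  Y=-0.09553 + 0.12439j  product 0.00484 + 0.02416j
  m=+4: Y*=0.11854 - 0.25576j  Y=-0.42057 + 0.07391j  product -0.03095 + 0.11633j
  m=+5: Y*=-0.06375 + 0.42238j  Y=-0.28914 - 0.18449j  product 0.09636 - 0.11037j
  m=+6: Y*=-0.03260 - 0.24111j  Y=-0.03536 - 0.13242j  product -0.03077 + 0.01284j
Σ over m = 0.28269 + 0.00000j; ×(4π/13) → 0.27326 + 0.00000j. Real part: 0.273261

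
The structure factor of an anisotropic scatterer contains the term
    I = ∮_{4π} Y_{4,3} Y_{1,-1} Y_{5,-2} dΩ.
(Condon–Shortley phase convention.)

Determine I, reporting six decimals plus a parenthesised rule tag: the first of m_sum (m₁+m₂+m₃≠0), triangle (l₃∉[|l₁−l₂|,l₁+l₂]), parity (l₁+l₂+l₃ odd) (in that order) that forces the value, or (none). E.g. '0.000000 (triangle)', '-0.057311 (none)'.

0.085055 (none)

Checks pass: Σm=0; 10 even; l₃=5∈[3,5].
(2·4+1)(2·1+1)(2·5+1) = 297
Δ: 0! 8! 2! / 11! → 1/495
sum: t=0:+1/576 = 1/576
3j²(4 1 5; 0 0 0) = Δ·Π!·Σ² = 5/99  (sign -1)
sum: t=0:+1/10080 = 1/10080
3j²(4 1 5; 3 -1 -2) = Δ·Π!·Σ² = 1/165  (sign -1)
combine: 4πI² = 297·5/99·1/165 = 1/11
take √, sign +1: I = 0.08505478
No selection rule forces the value: the integral is nonzero (none).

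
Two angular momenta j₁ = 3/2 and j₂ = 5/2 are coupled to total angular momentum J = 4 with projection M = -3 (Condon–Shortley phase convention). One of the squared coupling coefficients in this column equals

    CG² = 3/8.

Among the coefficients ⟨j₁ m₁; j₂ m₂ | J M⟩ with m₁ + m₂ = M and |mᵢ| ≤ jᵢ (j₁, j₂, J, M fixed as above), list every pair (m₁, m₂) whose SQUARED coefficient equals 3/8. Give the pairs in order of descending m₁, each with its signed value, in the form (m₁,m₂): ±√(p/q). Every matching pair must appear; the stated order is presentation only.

Admissible pairs with m₁+m₂ = M = -3: (-3/2,-3/2), (-1/2,-5/2)
  (m₁,m₂)=(-1/2,-5/2): CG² = 3/8, CG = +√(3/8)   ← matches the target
  (m₁,m₂)=(-3/2,-3/2): CG² = 5/8, CG = +√(5/8)
Pairs with CG² = 3/8: (-1/2,-5/2): +√(3/8)

(-1/2,-5/2): +√(3/8)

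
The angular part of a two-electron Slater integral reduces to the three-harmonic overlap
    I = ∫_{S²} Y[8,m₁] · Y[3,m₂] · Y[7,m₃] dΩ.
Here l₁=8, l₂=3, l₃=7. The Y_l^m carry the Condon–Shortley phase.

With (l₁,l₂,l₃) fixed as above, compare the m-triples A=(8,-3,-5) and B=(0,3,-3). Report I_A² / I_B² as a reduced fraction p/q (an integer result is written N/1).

26/45

Shared (l₁,l₂,l₃)=(8,3,7): N and (l;000)² cancel in I_A²/I_B².
A: Δ = 4!·12!·2!/19! = 1/5290740; Racah Σ t=0..0: t=0:+1/22992076800 = 1/22992076800; ⇒ 3j(8 3 7; 8 -3 -5)² = 5/969, sgn +1
B: Δ = 4!·12!·2!/19! = 1/5290740; Racah Σ t=4..4: t=4:+1/46448640 = 1/46448640; ⇒ 3j(8 3 7; 0 3 -3)² = 75/8398, sgn +1
I_A²/I_B² = (5/969)/(75/8398) = 26/45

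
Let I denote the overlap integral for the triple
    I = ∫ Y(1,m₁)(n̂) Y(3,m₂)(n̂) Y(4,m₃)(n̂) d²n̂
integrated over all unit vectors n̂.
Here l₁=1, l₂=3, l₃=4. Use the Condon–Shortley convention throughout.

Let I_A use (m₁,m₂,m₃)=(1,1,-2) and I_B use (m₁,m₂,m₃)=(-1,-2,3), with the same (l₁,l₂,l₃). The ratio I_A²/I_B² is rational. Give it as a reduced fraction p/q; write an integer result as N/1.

5/7

Shared (l₁,l₂,l₃)=(1,3,4): N and (l;000)² cancel in I_A²/I_B².
A: Δ = 0!·2!·6!/9! = 1/252; Racah Σ t=0..0: t=0:+1/96 = 1/96; ⇒ 3j(1 3 4; 1 1 -2)² = 5/84, sgn +1
B: Δ = 0!·2!·6!/9! = 1/252; Racah Σ t=0..0: t=0:+1/240 = 1/240; ⇒ 3j(1 3 4; -1 -2 3)² = 1/12, sgn -1
I_A²/I_B² = (5/84)/(1/12) = 5/7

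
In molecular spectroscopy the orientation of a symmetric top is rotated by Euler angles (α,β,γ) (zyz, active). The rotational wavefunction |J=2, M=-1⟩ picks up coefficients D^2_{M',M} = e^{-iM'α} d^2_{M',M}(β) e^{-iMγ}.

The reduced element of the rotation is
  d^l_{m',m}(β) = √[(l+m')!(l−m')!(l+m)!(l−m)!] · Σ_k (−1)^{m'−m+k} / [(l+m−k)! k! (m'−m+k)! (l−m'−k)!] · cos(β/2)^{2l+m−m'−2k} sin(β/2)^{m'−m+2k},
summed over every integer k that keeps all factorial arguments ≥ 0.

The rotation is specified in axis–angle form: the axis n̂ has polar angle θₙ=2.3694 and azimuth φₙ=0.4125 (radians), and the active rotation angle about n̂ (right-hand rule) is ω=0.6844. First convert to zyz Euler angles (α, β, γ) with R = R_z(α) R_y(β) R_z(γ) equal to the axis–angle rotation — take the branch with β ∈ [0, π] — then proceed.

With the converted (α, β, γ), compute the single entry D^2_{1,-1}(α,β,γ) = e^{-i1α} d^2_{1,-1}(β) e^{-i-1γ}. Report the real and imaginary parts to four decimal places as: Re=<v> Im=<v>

Axis–angle → zyz. n̂ = (sinθₙcosφₙ, sinθₙsinφₙ, cosθₙ) = (+0.639185, +0.279712, -0.716383), ω = 0.6844.
R = I cosω + sinω [n̂]ₓ + (1−cosω) n̂n̂ᵀ gives
  R = [+0.866806, +0.493166, +0.073716; -0.412640, +0.792418, -0.449224; -0.279956, +0.358972, +0.890373]
β = atan2(√(R₁₃²+R₂₃²), R₃₃) = 0.472633; α = atan2(R₂₃, R₁₃) mod 2π = 4.875036; γ = atan2(R₃₂, −R₃₁) mod 2π = 0.908443
Split into d^2_{1,-1}(β=0.4726) × two z-phases.
Half-angle: c=0.972207, s=0.234123. N=√(6·1·1·6)=6.000000
Admissible k: 0..1 (factorial args all ≥0)
  k=0: (−1)^2·6.0000/(2)·0.9722^2·0.2341^2 = +0.155427
  k=1: (−1)^3·6.0000/(6)·0.9722^0·0.2341^4 = -0.003005
d^2_{1,-1}(0.4726) = +0.155427 -0.003005 = +0.152423
Phases: e^{-i·(1)·4.8750}=+0.161931+0.986802i, e^{-i·(-1)·0.9084}=+0.614974+0.788547i ⇒ D=-0.103427+0.111962i

Re=-0.1034 Im=0.1120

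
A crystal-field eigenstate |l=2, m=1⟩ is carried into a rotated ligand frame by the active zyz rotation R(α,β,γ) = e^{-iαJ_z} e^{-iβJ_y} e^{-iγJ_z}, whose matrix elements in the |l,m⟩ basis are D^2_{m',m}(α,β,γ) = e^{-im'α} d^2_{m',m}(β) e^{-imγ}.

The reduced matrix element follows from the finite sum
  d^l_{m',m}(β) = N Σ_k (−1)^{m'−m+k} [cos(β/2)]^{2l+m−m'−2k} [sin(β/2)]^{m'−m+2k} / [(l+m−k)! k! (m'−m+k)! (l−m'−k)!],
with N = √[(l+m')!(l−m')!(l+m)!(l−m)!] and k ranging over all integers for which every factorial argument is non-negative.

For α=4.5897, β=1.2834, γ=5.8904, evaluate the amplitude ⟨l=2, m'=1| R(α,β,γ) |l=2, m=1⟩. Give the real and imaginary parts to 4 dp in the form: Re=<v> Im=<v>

Split into d^2_{1,1}(β=1.2834) × two z-phases.
With c≡cos(β/2)=0.801079 and s≡sin(β/2)=0.598558, N=[6·1·6·1]^{1/2}=6.000000
The bounds max(0,m−m')=0 and min(l+m,l−m')=1 give 2 terms
  k=0: (−1)^0·6.0000/(6)·0.8011^4·0.5986^0 = +0.411815
  k=1: (−1)^1·6.0000/(2)·0.8011^2·0.5986^2 = -0.689739
d^2_{1,1}(1.2834) = +0.411815 -0.689739 = -0.277924
Phases: e^{-i·(1)·4.5897}=-0.122381+0.992483i, e^{-i·(1)·5.8904}=+0.923847+0.382763i ⇒ D=+0.137002-0.241811i

Re=0.1370 Im=-0.2418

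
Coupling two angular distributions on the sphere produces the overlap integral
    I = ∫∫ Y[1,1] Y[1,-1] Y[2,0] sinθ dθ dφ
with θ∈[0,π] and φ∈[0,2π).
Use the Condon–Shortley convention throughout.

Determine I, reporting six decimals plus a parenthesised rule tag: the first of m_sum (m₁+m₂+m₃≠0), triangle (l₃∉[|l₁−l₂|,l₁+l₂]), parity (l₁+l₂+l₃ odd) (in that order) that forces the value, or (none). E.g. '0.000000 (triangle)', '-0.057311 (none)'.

0.126157 (none)

m-sum 0 ✓  L=4 even ✓  0≤2≤2 ✓
Π(2lᵢ+1) = 3×3×5 = 45
triangle coeff Δ(1,1,2) = 1/30
Σ_t [0,0]: t=0:+1/1 = 1/1
(3j)²=2/15 [(1 1 2; 0 0 0)], sign=+1
Σ_t [0,0]: t=0:+1/4 = 1/4
(3j)²=1/30 [(1 1 2; 1 -1 0)], sign=+1
⇒ 4πI² = 1/5
I = (+1)√(1/5/(4π)) = 0.12615663
No selection rule forces the value: the integral is nonzero (none).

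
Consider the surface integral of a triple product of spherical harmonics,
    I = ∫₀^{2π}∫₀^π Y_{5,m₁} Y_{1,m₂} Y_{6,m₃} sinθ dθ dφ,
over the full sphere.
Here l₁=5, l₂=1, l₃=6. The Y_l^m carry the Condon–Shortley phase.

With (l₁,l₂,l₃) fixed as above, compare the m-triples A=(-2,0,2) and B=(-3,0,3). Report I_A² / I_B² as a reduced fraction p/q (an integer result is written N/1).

Same 5,1,6: normalisation and zero-m 3j drop out of the ratio.
A: Δ: 0! 10! 2! / 13! → 1/858; sum: t=0:+1/30240 = 1/30240; 3j²(5 1 6; -2 0 2) = Δ·Π!·Σ² = 16/429  (sign +1)
B: Δ: 0! 10! 2! / 13! → 1/858; sum: t=0:+1/80640 = 1/80640; 3j²(5 1 6; -3 0 3) = Δ·Π!·Σ² = 9/286  (sign -1)
I_A²/I_B² = (16/429)/(9/286) = 32/27

32/27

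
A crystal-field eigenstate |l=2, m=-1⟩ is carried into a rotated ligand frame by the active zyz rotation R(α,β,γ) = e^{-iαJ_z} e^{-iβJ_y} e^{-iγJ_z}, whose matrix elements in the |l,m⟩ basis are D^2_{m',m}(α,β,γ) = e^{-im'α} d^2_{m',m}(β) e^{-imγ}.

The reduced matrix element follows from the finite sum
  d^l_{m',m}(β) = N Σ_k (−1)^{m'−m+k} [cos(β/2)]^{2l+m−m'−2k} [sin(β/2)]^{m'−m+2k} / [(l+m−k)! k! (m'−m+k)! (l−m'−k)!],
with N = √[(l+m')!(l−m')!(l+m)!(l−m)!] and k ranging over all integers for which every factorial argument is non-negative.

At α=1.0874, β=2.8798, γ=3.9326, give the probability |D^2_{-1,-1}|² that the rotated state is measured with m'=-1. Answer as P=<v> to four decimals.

P=0.0025

D^2_{-1,-1}(1.0874,2.8798,3.9326) = e^{-i·-1·1.0874}·d^2_{-1,-1}(2.8798)·e^{-i·-1·3.9326}. Compute d first:
c=cos(2.879800/2)=0.130523, s=sin(2.879800/2)=0.991445; N=√[1·6·1·6]=6.000000
Admissible k: 0..1 (factorial args all ≥0)
  k=0: (−1)^0·6.0000/(6)·0.1305^4·0.9914^0 = +0.000290
  k=1: (−1)^1·6.0000/(2)·0.1305^2·0.9914^2 = -0.050238
d^2_{-1,-1}(2.8798) = +0.000290 -0.050238 = -0.049948
|D^2_{-1,-1}|² = |d^2_{-1,-1}(β)|² = (-0.049948)² = 0.002495 (the z-rotation phases have unit modulus)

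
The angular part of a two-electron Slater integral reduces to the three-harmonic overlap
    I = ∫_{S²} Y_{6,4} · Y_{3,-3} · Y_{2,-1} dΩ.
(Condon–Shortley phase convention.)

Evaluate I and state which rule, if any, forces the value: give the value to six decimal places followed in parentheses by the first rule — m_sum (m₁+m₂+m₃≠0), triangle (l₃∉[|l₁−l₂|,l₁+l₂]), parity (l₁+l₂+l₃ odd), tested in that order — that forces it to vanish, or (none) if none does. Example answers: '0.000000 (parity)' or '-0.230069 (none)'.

triangle: need 3≤l₃≤9, have 2; I=0

0.000000 (triangle)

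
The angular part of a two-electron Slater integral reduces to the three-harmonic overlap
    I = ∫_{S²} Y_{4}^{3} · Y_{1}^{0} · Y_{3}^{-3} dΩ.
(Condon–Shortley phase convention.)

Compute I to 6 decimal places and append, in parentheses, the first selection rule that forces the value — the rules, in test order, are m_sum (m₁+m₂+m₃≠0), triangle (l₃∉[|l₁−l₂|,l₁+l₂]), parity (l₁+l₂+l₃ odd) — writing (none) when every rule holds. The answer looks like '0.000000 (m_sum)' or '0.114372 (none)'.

Checks pass: Σm=0; 8 even; l₃=3∈[3,5].
(2·4+1)(2·1+1)(2·3+1) = 189
Δ: 2! 6! 0! / 9! → 1/252
sum: t=1:−1/36 = -1/36
3j²(4 1 3; 0 0 0) = Δ·Π!·Σ² = 4/63  (sign +1)
sum: t=1:−1/720 = -1/720
3j²(4 1 3; 3 0 -3) = Δ·Π!·Σ² = 1/36  (sign -1)
combine: 4πI² = 189·4/63·1/36 = 1/3
take √, sign -1: I = -0.16286750
No selection rule forces the value: the integral is nonzero (none).

-0.162868 (none)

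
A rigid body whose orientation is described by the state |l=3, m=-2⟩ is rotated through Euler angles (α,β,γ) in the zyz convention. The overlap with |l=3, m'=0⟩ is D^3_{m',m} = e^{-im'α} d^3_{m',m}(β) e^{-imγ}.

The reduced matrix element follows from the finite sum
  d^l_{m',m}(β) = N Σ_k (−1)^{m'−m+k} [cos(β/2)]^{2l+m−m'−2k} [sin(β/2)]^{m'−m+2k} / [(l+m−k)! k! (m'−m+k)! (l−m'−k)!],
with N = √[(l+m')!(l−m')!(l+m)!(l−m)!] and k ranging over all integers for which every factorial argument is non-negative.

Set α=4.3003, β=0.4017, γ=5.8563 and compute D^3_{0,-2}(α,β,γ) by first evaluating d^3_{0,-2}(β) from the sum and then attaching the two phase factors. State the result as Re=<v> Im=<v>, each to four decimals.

First d^3_{0,-2}(β=0.4017), then the phase factors e^{-i(0)α} and e^{-i(-2)γ}:
c=cos(0.401700/2)=0.979897, s=sin(0.401700/2)=0.199502; N=√[6·6·1·120]=65.726707
The bounds max(0,m−m')=0 and min(l+m,l−m')=1 give 2 terms
  k=0: (−1)^2·65.7267/(12)·0.9799^4·0.1995^2 = +0.200992
  k=1: (−1)^3·65.7267/(12)·0.9799^2·0.1995^4 = -0.008331
d^3_{0,-2}(0.4017) = +0.200992 -0.008331 = +0.192661
Attach z-rotation phases: D = e^{-i(0)(4.3003)}·(+0.192661)·e^{-i(-2)(5.8563)} = +0.126606-0.145221i

Re=0.1266 Im=-0.1452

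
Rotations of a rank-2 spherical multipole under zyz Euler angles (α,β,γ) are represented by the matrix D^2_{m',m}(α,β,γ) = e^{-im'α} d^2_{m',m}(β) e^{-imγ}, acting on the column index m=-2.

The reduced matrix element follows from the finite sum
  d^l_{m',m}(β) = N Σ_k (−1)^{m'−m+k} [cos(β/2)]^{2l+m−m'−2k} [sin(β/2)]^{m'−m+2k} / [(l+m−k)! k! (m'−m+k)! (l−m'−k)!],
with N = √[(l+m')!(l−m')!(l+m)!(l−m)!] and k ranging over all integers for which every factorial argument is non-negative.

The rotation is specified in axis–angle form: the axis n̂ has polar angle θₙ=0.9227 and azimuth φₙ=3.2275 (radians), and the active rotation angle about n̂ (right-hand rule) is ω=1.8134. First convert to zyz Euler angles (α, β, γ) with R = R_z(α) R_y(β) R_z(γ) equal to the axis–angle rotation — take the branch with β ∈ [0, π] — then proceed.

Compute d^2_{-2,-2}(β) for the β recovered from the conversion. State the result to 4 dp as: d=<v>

Axis–angle → zyz. n̂ = (sinθₙcosφₙ, sinθₙsinφₙ, cosθₙ) = (-0.794294, -0.068404, +0.603670), ω = 1.8134.
R = I cosω + sinω [n̂]ₓ + (1−cosω) n̂n̂ᵀ gives
  R = [+0.542235, -0.518606, -0.661081; +0.653377, -0.234428, +0.719821; -0.528279, -0.822248, +0.211731]
β = atan2(√(R₁₃²+R₂₃²), R₃₃) = 1.357451; α = atan2(R₂₃, R₁₃) mod 2π = 2.313683; γ = atan2(R₃₂, −R₃₁) mod 2π = 5.283461
d^2_{-2,-2}(β=1.3575) via the finite sum:
With c≡cos(β/2)=0.778374 and s≡sin(β/2)=0.627801, N=[1·24·1·24]^{1/2}=24.000000
The bounds max(0,m−m')=0 and min(l+m,l−m')=0 give 1 term
  k=0: (−1)^0·24.0000/(24)·0.7784^4·0.6278^0 = +0.367073
d^2_{-2,-2}(1.3575) = +0.367073

d=0.3671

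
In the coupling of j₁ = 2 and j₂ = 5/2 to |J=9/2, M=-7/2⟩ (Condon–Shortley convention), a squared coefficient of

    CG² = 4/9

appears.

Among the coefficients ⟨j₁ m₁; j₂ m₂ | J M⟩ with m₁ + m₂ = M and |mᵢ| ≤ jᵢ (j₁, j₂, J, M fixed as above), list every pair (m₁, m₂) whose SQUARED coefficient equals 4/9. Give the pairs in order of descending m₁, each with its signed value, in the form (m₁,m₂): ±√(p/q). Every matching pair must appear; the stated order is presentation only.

Admissible pairs with m₁+m₂ = M = -7/2: (-2,-3/2), (-1,-5/2)
  (m₁,m₂)=(-1,-5/2): CG² = 4/9, CG = +√(4/9)   ← matches the target
  (m₁,m₂)=(-2,-3/2): CG² = 5/9, CG = +√(5/9)
Pairs with CG² = 4/9: (-1,-5/2): +√(4/9)

(-1,-5/2): +√(4/9)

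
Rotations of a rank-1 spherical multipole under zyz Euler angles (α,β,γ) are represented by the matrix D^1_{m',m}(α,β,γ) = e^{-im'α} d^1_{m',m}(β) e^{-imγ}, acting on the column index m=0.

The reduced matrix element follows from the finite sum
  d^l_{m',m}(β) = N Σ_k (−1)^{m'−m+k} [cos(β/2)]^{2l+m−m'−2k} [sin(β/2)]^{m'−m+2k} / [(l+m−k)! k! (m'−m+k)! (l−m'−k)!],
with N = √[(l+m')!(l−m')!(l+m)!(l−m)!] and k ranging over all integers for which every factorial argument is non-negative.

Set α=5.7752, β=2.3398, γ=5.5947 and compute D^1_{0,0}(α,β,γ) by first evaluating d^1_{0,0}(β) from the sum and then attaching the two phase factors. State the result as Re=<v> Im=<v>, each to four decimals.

Re=-0.6954 Im=0.0000

First d^1_{0,0}(β=2.3398), then the phase factors e^{-i(0)α} and e^{-i(0)γ}:
c=cos(2.339800/2)=0.390244, s=sin(2.339800/2)=0.920712; N=√[1·1·1·1]=1.000000
The bounds max(0,m−m')=0 and min(l+m,l−m')=1 give 2 terms
  k=0: (−1)^0·1.0000/(1)·0.3902^2·0.9207^0 = +0.152290
  k=1: (−1)^1·1.0000/(1)·0.3902^0·0.9207^2 = -0.847710
d^1_{0,0}(2.3398) = +0.152290 -0.847710 = -0.695420
Phases: e^{-i·(0)·5.7752}=+1.000000+0.000000i, e^{-i·(0)·5.5947}=+1.000000+0.000000i ⇒ D=-0.695420+0.000000i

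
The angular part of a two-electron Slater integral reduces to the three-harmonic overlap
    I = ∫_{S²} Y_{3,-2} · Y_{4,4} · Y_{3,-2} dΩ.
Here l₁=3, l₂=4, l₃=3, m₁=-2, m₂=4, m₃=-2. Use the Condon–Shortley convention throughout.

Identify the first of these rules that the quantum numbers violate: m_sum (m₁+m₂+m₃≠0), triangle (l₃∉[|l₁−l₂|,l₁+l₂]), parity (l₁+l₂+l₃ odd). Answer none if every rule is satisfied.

m₁+m₂+m₃ = -2 + 4 − 2 = 0  ✓
triangle: |3−4|=1 ≤ l₃=3 ≤ 3+4=7  ✓
parity: l₁+l₂+l₃ = 10 is even  ✓

none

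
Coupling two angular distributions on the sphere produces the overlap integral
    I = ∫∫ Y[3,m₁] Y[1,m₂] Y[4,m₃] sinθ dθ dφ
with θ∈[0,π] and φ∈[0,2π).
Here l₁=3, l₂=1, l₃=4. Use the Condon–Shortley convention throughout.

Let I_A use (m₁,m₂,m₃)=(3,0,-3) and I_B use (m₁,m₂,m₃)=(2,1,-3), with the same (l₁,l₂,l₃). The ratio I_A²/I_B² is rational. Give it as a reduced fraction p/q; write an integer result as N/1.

l's match ⇒ only the (l;m) 3-j factors differ between A and B.
A: triangle coeff Δ(3,1,4) = 1/252; Σ_t [0,0]: t=0:+1/720 = 1/720; (3j)²=1/36 [(3 1 4; 3 0 -3)], sign=-1
B: triangle coeff Δ(3,1,4) = 1/252; Σ_t [0,0]: t=0:+1/240 = 1/240; (3j)²=1/12 [(3 1 4; 2 1 -3)], sign=-1
I_A²/I_B² = (1/36)/(1/12) = 1/3

1/3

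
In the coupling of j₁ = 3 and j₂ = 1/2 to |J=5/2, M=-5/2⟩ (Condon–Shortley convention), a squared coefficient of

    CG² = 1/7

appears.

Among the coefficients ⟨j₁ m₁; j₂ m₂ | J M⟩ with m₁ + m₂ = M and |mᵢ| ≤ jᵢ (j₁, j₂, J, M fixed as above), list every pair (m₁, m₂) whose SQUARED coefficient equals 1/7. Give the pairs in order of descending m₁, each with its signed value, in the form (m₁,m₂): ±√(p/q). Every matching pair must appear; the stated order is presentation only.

Admissible pairs with m₁+m₂ = M = -5/2: (-3,1/2), (-2,-1/2)
  (m₁,m₂)=(-2,-1/2): CG² = 1/7, CG = +√(1/7)   ← matches the target
  (m₁,m₂)=(-3,1/2): CG² = 6/7, CG = −√(6/7)
Pairs with CG² = 1/7: (-2,-1/2): +√(1/7)

(-2,-1/2): +√(1/7)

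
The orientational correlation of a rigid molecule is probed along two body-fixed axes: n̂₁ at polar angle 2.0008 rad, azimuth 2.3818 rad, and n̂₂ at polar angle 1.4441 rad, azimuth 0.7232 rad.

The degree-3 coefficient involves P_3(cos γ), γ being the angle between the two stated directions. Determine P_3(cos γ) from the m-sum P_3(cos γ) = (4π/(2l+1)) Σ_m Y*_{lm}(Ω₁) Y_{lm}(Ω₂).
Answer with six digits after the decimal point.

Term-by-term m-sum for l=3 (normalisation 4π/7 = 1.795196):
  m=-3: Y*=(0.203905, 0.237911)  Y=(-0.229561, -0.336411)  product (0.033227, -0.123211)
  m=-2: Y*=(-0.018018, 0.351539)  Y=(0.015767, -0.126092)  product (0.044042, 0.007815)
  m=-1: Y*=(0.027916, -0.026522)  Y=(-0.221157, 0.195225)  product (-0.000996, 0.011315)
  m=+0: Y*=(0.331527, -0.000000)  Y=(-0.137697, 0.000000)  product (-0.045650, 0.000000)
  m=+1: Y*=(-0.027916, -0.026522)  Y=(0.221157, 0.195225)  product (-0.000996, -0.011315)
  m=+2: Y*=(-0.018018, -0.351539)  Y=(0.015767, 0.126092)  product (0.044042, -0.007815)
  m=+3: Y*=(-0.203905, 0.237911)  Y=(0.229561, -0.336411)  product (0.033227, 0.123211)
Σ over m = (0.106896, 0.000000); ×(4π/7) → (0.191900, 0.000000). Real part: 0.191900

0.191900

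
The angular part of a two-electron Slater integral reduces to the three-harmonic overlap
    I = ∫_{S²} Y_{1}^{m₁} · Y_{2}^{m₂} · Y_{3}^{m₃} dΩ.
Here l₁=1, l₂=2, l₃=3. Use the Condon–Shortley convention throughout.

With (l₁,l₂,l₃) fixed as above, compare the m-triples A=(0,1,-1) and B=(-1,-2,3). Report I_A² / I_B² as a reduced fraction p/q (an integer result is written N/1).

8/15

Same 1,2,3: normalisation and zero-m 3j drop out of the ratio.
A: Δ: 0! 2! 4! / 7! → 1/105; sum: t=0:+1/6 = 1/6; 3j²(1 2 3; 0 1 -1) = Δ·Π!·Σ² = 8/105  (sign +1)
B: Δ: 0! 2! 4! / 7! → 1/105; sum: t=0:+1/48 = 1/48; 3j²(1 2 3; -1 -2 3) = Δ·Π!·Σ² = 1/7  (sign +1)
I_A²/I_B² = (8/105)/(1/7) = 8/15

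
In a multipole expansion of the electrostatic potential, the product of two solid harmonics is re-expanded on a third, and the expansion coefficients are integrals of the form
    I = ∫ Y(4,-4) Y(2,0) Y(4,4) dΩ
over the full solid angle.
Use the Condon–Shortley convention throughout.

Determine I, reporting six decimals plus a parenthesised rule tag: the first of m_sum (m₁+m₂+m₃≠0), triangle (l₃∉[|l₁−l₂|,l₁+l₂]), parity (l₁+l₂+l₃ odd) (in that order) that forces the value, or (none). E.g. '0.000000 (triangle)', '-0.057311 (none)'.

Rules hold: Σm=0, L=10 even, 2≤4≤6.
N = 9·5·9 = 405
Δ = 2!·6!·2!/11! = 1/13860
Racah Σ t=0..2: t=0:+1/192 t=1:−1/36 t=2:+1/192 = -5/288
⇒ 3j(4 2 4; 0 0 0)² = 20/693, sgn -1
Racah Σ t=2..2: t=2:+1/2880 = 1/2880
⇒ 3j(4 2 4; -4 0 4)² = 28/495, sgn +1
4πI² = N·(3j₀)²·(3jₘ)² = 80/121
I = -1·√(0.661157/4π) = -0.22937568
No selection rule forces the value: the integral is nonzero (none).

-0.229376 (none)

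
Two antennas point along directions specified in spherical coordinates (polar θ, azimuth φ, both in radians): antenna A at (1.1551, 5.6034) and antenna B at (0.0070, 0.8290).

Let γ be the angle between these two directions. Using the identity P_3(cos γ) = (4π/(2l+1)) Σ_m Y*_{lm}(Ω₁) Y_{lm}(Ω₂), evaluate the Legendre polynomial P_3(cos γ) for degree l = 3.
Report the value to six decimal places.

Term-by-term m-sum for l=3 (normalisation 4π/7 = 1.795196):
  [-3]  conj(Y_{3,-3})(Ω₁) = -0.14426 - 0.28502j ; Y_{3,-3}(Ω₂) = -0.00000 - 0.00000j ; Δ = -0.00000 + 0.00000j
  [-2]  conj(Y_{3,-2})(Ω₁) = 0.07242 - 0.33773j ; Y_{3,-2}(Ω₂) = -0.00000 - 0.00005j ; Δ = -0.00002 - 0.00000j
  [-1]  conj(Y_{3,-1})(Ω₁) = -0.04245 + 0.03431j ; Y_{3,-1}(Ω₂) = 0.00611 - 0.00667j ; Δ = -0.00003 + 0.00049j
  [+0]  conj(Y_{3,0})(Ω₁) = -0.32922 + 0.00000j ; Y_{3,0}(Ω₂) = 0.74624 + 0.00000j ; Δ = -0.24568 + 0.00000j
  [+1]  conj(Y_{3,1})(Ω₁) = 0.04245 + 0.03431j ; Y_{3,1}(Ω₂) = -0.00611 - 0.00667j ; Δ = -0.00003 - 0.00049j
  [+2]  conj(Y_{3,2})(Ω₁) = 0.07242 + 0.33773j ; Y_{3,2}(Ω₂) = -0.00000 + 0.00005j ; Δ = -0.00002 + 0.00000j
  [+3]  conj(Y_{3,3})(Ω₁) = 0.14426 - 0.28502j ; Y_{3,3}(Ω₂) = 0.00000 - 0.00000j ; Δ = -0.00000 - 0.00000j
Accumulated sum -0.24577 + 0.00000j; after 4π/(2l+1) scaling, -0.44121 + 0.00000j ⇒ P_3 = -0.441211

-0.441211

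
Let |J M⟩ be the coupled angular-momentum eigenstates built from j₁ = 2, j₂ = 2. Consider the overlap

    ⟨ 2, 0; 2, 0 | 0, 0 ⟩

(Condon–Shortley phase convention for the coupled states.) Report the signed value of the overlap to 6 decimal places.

√[1·4!0!0!/5! · 2!2!2!2!0!0!] = √(16/5)
  +(−1)^2/∏(2,2,0,0,0,0)! = 1/4  (running 1/4)
⟨..|..⟩ = √(16/5)·(1/4) = +0.447214

+√(1/5) ≈ +0.447214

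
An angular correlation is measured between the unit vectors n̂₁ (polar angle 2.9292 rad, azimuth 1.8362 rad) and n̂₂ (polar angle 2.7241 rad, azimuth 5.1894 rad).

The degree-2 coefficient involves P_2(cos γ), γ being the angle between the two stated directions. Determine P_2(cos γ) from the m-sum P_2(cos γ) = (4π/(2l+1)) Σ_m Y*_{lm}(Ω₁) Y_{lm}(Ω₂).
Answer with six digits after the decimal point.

Addition theorem: P_2(cos γ) = (4π/5) Σ_m Y*_{lm}(Ω₁) Y_{lm}(Ω₂), m = −2…2:
  [-2]  conj(Y_{2,-2})(Ω₁) = -0.01480 - 0.00869j ; Y_{2,-2}(Ω₂) = -0.03673 + 0.05180j ; Δ = 0.00099 - 0.00045j
  [-1]  conj(Y_{2,-1})(Ω₁) = 0.04176 - 0.15362j ; Y_{2,-1}(Ω₂) = -0.13147 - 0.25438j ; Δ = -0.04457 + 0.00957j
  [+0]  conj(Y_{2,0})(Ω₁) = 0.58874 + 0.00000j ; Y_{2,0}(Ω₂) = 0.47523 + 0.00000j ; Δ = 0.27978 + 0.00000j
  [+1]  conj(Y_{2,1})(Ω₁) = -0.04176 - 0.15362j ; Y_{2,1}(Ω₂) = 0.13147 - 0.25438j ; Δ = -0.04457 - 0.00957j
  [+2]  conj(Y_{2,2})(Ω₁) = -0.01480 + 0.00869j ; Y_{2,2}(Ω₂) = -0.03673 - 0.05180j ; Δ = 0.00099 + 0.00045j
Σ over m = 0.19264 + 0.00000j; ×(4π/5) → 0.48415 + 0.00000j. Real part: 0.484154

0.484154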